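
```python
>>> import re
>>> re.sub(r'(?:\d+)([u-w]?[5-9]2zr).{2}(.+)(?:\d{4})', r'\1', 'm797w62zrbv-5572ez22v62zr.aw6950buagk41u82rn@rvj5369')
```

Pattern: one or more of a digit (non-capturing group); then optionally a character in [u-w], then a character in [5-9], then the literal '2zr' (captured); then exactly 2 of any character; then one or more of any character (captured); then exactly 4 of a digit (non-capturing group).
`\1` in the replacement pulls in group 1's text for each match.

'mw62zr'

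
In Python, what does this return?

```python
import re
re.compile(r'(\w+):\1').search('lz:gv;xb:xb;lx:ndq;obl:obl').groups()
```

('xb',)

`\1` has to match the exact text group 1 already captured.
`search` walks the string left to right and returns the first match it finds.
The match spans [6:11] → 'xb:xb'.
Captured: group 1 = 'xb'.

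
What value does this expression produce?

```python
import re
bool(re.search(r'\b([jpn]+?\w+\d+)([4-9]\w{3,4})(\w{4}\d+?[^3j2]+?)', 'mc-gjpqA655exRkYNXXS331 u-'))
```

False

The pattern matches a word boundary (`\b`, zero-width); then one or more of one of [jpn] (lazy), then one or more of a word character, then one or more of a digit (captured); then a character in [4-9], then 3 to 4 of a word character (captured); then exactly 4 of a word character, then one or more of a digit (lazy), then one or more of any character except [3j2] (lazy) (captured).
`search` walks the string left to right and returns the first match it finds.
Here the pattern never matches, so the call returns None, and `bool(None)` is False.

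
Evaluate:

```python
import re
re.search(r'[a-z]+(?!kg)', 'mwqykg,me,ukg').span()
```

(0, 6)

`(?!…)`/`(?<!…)` only lets a position through if the neighbouring text does NOT match; no characters are consumed.
The match spans [0:6] → 'mwqykg'.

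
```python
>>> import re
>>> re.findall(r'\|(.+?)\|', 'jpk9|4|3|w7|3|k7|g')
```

Walking the string: at [4:7] match '|4|', group 1 = '4'; at [8:12] match '|w7|', group 1 = 'w7'; at [13:17] match '|k7|', group 1 = 'k7'.
Because there's exactly one group, `findall` drops the full match and keeps group 1 from each hit.

['4', 'w7', 'k7']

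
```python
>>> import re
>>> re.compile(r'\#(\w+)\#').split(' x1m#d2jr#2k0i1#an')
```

`re.split` interleaves the captured-group text with the surrounding fragments.

[' x1m', 'd2jr', '2k0i1#an']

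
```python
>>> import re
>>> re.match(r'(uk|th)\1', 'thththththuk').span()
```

`\1` has to match the exact text group 1 already captured.
With `match`, the pattern is implicitly anchored at the beginning.
The match spans [0:4] → 'thth'.
Captured: group 1 = 'th'.

(0, 4)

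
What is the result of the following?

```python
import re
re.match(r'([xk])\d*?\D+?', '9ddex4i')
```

`re.match` only tries the pattern at the start of the string.
Here the pattern fails at index 0, so the call returns None.

None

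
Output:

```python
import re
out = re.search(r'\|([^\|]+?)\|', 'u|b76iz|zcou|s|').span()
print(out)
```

(1, 8)

`re.search` tries every starting position until one works.
The match spans [1:8] → '|b76iz|'.
Captured: group 1 = 'b76iz'.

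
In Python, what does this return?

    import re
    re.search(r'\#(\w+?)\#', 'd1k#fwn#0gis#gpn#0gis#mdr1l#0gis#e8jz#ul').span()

(3, 8)

Unlike `match`, `search` isn't anchored — it looks for the pattern anywhere in the string.
The match spans [3:8] → '#fwn#'.
Captured: group 1 = 'fwn'.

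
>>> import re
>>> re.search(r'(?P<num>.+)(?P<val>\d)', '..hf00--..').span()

(0, 6)

This matches one or more of any character (captured as 'num'); then a digit (captured as 'val').
The match spans [0:6] → '..hf00'.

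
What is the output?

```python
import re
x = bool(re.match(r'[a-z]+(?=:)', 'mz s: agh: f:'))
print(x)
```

False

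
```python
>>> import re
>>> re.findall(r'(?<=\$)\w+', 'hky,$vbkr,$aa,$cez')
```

['vbkr', 'aa', 'cez']

The positive lookaround only admits positions where the adjacent text matches; those characters stay outside the span.
No capturing groups, so `findall` returns the 3 full match strings.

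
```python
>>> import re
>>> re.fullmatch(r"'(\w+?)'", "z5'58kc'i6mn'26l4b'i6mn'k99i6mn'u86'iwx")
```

For `fullmatch`, every character of the input must be accounted for by the pattern.
Here there's no way to consume every character, so the call returns None.

None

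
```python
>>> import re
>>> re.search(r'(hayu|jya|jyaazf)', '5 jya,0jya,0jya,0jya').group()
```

The match spans [2:5] → 'jya'.

'jya'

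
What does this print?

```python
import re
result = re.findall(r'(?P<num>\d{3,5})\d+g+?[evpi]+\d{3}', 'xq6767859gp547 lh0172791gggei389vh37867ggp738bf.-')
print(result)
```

['67678', '01727', '3786']

The pattern matches 3 to 5 of a digit (captured as 'num'); then one or more of a digit, then one or more of a literal 'g' (lazy); then one or more of one of [evpi], then exactly 3 of a digit.
Scanning left to right: at [2:14] match '6767859gp547', group 1 = '67678'; at [17:32] match '0172791gggei389', group 1 = '01727'; at [34:45] match '37867ggp738', group 1 = '3786'.
Because there's exactly one group, `findall` drops the full match and keeps group 1 from each hit.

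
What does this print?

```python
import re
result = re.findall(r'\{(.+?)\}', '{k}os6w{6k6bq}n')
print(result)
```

['k', '6k6bq']

Because there's exactly one group, `findall` drops the full match and keeps group 1 from each hit.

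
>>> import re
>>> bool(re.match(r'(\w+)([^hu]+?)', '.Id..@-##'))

The pattern matches one or more of a word character (captured); then one or more of any character except [hu] (lazy) (captured).
`match` is anchored at position 0; if the pattern doesn't fit there, it returns None.
Here the pattern fails at index 0, so the call returns None, and `bool(None)` is False.

False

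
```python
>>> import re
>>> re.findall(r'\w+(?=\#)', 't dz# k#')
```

['dz', 'k']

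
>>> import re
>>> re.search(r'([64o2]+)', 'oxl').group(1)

'o'

The match spans [0:1] → 'o'.
Captured: group 1 = 'o'.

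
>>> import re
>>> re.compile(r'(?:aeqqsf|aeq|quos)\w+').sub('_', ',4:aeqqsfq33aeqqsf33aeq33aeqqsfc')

',4:_'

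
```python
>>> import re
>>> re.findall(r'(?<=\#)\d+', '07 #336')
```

The `(?=…)`/`(?<=…)` assertion just peeks at neighbouring text; it doesn't advance the match position.
Scanning left to right: at [4:7] → '336'.
With no groups in the pattern, `findall` gives back each whole match — 1 here.

['336']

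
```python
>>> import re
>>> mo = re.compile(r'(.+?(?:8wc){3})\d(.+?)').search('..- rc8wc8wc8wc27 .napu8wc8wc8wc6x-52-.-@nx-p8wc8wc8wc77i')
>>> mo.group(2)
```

'7'

This matches one or more of any character (lazy), then the literal '8wc' repeated 3 times (captured); then a digit; then one or more of any character (lazy) (captured).
Lazy quantifiers expand one character at a time until the remainder of the pattern can match.
Unlike `match`, `search` isn't anchored — it looks for the pattern anywhere in the string.
The match spans [0:17] → '..- rc8wc8wc8wc27'.
Captured: group 1 = '..- rc8wc8wc8wc', group 2 = '7'.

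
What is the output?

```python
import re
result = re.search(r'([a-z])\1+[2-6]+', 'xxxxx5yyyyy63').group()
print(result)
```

xxxxx5

A backreference is literal: `\1` must see the identical characters the first group matched.
`search` walks the string left to right and returns the first match it finds.
The match spans [0:6] → 'xxxxx5'.
Captured: group 1 = 'x'.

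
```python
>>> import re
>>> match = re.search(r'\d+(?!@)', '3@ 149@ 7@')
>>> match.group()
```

Because the assertion is negative and zero-width, positions next to the forbidden text are skipped.
The match spans [3:5] → '14'.

'14'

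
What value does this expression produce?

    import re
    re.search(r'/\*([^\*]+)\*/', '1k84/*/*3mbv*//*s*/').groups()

('3mbv',)

The match spans [6:14] → '/*3mbv*/'.
Captured: group 1 = '3mbv'.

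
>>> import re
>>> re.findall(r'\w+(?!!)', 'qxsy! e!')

`(?!…)`/`(?<!…)` only lets a position through if the neighbouring text does NOT match; no characters are consumed.
Since nothing is captured, `findall` lists the 1 matched substring directly.

['qxs']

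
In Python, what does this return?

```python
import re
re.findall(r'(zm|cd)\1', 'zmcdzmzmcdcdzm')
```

['zm', 'cd']

`\1` has to match the exact text group 1 already captured.
`findall` collects group 1 from each match (2 total).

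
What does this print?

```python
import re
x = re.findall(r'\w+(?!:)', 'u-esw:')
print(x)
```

['u', 'es']

Because the assertion is negative and zero-width, positions next to the forbidden text are skipped.
Scanning left to right: at [0:1] → 'u'; at [2:4] → 'es'.
No capturing groups, so `findall` returns the 2 full match strings.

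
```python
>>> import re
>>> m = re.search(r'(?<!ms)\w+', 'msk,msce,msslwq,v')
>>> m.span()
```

(0, 3)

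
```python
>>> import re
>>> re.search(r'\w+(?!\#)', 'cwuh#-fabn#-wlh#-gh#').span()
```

`(?!…)`/`(?<!…)` only lets a position through if the neighbouring text does NOT match; no characters are consumed.
The match spans [0:3] → 'cwu'.

(0, 3)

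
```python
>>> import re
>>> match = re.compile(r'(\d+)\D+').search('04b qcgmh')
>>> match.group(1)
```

'04'

Pattern: one or more of a digit (captured); then one or more of a non-digit.
Unlike `match`, `search` isn't anchored — it looks for the pattern anywhere in the string.
The match spans [0:9] → '04b qcgmh'.
Captured: group 1 = '04'.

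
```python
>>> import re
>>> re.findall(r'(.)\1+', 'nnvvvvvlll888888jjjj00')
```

`\1` is not a pattern — it's the concrete string captured by group 1, re-applied verbatim.
`findall` collects group 1 from each match (6 total).

['n', 'v', 'l', '8', 'j', '0']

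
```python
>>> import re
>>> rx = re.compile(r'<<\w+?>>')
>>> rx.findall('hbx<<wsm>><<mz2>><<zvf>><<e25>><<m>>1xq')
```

['<<wsm>>', '<<mz2>>', '<<zvf>>', '<<e25>>', '<<m>>']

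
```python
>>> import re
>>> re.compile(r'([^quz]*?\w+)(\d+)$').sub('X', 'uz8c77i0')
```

This matches zero or more of any character except [quz] (lazy), then one or more of a word character (captured); then one or more of a digit (captured); then anchored at the end.
Each match is replaced by 'X'.

'X'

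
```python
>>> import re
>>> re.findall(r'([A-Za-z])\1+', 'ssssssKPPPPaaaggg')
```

['s', 'P', 'a', 'g']

`\1` is not a pattern — it's the concrete string captured by group 1, re-applied verbatim.
`findall` collects group 1 from each match (4 total).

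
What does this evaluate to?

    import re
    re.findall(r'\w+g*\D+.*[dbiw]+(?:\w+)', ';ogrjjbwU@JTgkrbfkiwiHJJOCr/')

['ogrjjbwU@JTgkrbfkiwiHJJOCr']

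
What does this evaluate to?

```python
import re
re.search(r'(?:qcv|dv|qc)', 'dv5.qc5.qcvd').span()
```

`re.search` scans for the first position where the pattern succeeds.
The match spans [0:2] → 'dv'.

(0, 2)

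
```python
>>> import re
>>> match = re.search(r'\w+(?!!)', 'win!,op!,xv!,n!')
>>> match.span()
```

A negative assertion filters positions out without eating any characters.
Unlike `match`, `search` isn't anchored — it looks for the pattern anywhere in the string.
The match spans [0:2] → 'wi'.

(0, 2)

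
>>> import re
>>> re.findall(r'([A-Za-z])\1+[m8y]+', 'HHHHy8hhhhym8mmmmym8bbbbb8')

['H', 'h', 'b']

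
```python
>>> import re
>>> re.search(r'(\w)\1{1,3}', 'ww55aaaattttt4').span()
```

(0, 2)

`\1` has to match the exact text group 1 already captured.
Unlike `match`, `search` isn't anchored — it looks for the pattern anywhere in the string.
The match spans [0:2] → 'ww'.
Captured: group 1 = 'w'.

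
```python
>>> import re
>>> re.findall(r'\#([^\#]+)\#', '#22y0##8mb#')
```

['22y0', '8mb']

Scanning left to right: at [0:6] match '#22y0#', group 1 = '22y0'; at [6:11] match '#8mb#', group 1 = '8mb'.
`findall` collects group 1 from each match (2 total).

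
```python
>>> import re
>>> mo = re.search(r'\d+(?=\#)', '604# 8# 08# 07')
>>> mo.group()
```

The `(?=…)`/`(?<=…)` assertion just peeks at neighbouring text; it doesn't advance the match position.
`search` walks the string left to right and returns the first match it finds.
The match spans [0:3] → '604'.

'604'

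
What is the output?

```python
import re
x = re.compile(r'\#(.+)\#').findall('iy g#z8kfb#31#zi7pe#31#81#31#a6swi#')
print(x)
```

['z8kfb#31#zi7pe#31#81#31#a6swi']

Walking the string: at [4:35] match '#z8kfb#31#zi7pe#31#81#31#a6swi#', group 1 = 'z8kfb#31#zi7pe#31#81#31#a6swi'.
With a single group, `findall` returns only what that group captured — 1 item.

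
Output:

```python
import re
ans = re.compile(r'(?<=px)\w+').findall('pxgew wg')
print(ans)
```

['gew']

The lookaround is zero-width — it requires the adjacent text to match without consuming it, so the asserted text isn't part of the match.
With no groups in the pattern, `findall` gives back each whole match — 1 here.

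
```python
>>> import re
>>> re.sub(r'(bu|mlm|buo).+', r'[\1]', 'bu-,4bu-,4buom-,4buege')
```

Matches: at [0:22] → 'bu-,4bu-,4buom-,4buege'.
`\1` in the replacement pulls in group 1's text for each match.

'[bu]'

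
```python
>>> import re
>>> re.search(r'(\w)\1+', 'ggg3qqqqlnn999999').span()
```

(0, 3)

The backreference `\1` re-matches whatever the first group consumed, character for character.
`search` walks the string left to right and returns the first match it finds.
The match spans [0:3] → 'ggg'.
Captured: group 1 = 'g'.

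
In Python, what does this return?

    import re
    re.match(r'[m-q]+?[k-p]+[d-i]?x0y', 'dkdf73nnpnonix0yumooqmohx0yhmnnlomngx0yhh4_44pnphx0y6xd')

None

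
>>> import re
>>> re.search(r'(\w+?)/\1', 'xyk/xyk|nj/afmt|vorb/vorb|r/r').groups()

('xyk',)

The match spans [0:7] → 'xyk/xyk'.
Captured: group 1 = 'xyk'.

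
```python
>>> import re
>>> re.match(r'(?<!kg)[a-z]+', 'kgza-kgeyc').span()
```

(0, 4)

`re.match` won't scan ahead — the pattern has to work from the very first character.
The match spans [0:4] → 'kgza'.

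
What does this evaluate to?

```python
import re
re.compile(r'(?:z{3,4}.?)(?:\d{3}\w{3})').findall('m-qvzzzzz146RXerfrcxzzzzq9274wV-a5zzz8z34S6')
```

['zzzzz146RXe', 'zzzzq9274wV']

Pattern: 3 to 4 of a literal 'z', then optionally any character (non-capturing group); then exactly 3 of a digit, then exactly 3 of a word character (non-capturing group).
Scanning left to right: at [4:15] → 'zzzzz146RXe'; at [20:31] → 'zzzzq9274wV'.
No capturing groups, so `findall` returns the 2 full match strings.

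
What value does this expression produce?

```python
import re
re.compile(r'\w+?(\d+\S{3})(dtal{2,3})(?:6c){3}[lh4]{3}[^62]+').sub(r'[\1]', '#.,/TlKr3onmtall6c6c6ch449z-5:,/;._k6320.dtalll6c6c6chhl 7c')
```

'#.,/TlKr3onmtall6c6c6ch449z-5:,/;.[6320.]'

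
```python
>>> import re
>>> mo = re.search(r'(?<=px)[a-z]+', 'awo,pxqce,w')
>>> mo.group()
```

'qce'

The positive lookaround only admits positions where the adjacent text matches; those characters stay outside the span.
The match spans [6:9] → 'qce'.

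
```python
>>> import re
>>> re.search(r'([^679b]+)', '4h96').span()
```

(0, 2)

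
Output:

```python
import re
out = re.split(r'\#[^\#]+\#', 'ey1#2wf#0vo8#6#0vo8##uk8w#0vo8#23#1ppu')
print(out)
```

['ey1', '0vo8', '0vo8#', '0vo8', '1ppu']

`split` removes every match and returns the 5 fragments in between.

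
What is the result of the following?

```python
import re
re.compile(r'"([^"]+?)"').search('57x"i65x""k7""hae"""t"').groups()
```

('i65x',)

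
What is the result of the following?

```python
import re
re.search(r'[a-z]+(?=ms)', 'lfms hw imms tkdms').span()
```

The lookaround is zero-width — it requires the adjacent text to match without consuming it, so the asserted text isn't part of the match.
The match spans [0:2] → 'lf'.

(0, 2)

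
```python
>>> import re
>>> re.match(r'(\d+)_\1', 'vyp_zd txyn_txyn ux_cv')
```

`re.match` won't scan ahead — the pattern has to work from the very first character.
Here the pattern fails at index 0, so the call returns None.

None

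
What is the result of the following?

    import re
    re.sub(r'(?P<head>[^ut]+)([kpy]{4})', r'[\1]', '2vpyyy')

`\1` in the replacement pulls in group 1's text for each match.

'[2v]'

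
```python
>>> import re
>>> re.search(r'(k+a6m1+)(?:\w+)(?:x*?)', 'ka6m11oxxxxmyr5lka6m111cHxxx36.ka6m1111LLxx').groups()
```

('ka6m11',)

The match spans [0:30] → 'ka6m11oxxxxmyr5lka6m111cHxxx36'.
Captured: group 1 = 'ka6m11'.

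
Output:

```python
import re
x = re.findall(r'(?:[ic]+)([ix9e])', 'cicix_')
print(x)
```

Pattern: one or more of one of [ic] (non-capturing group); then one of [ix9e] (captured).
Matches: at [0:5] match 'cicix', group 1 = 'x'.
With a single group, `findall` returns only what that group captured — 1 item.

['x']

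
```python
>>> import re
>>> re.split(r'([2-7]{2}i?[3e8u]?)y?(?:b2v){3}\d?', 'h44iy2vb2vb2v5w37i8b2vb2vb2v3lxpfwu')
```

['h44iy2vb2vb2v5w', '37i8', 'lxpfwu']

This matches exactly 2 of a character in [2-7], then optionally a literal 'i', then optionally one of [3e8u] (captured); then optionally a literal 'y', then the literal 'b2v' repeated 3 times, then optionally a digit.
Matches to split on: at [15:29] → '37i8b2vb2vb2v3'.
Because the pattern has a capturing group, `split` also inserts each captured text between the pieces.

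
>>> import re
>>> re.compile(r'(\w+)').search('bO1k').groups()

('bO1k',)

The match spans [0:4] → 'bO1k'.
Captured: group 1 = 'bO1k'.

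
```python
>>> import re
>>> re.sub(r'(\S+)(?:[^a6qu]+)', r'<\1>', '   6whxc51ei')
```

This matches one or more of a non-whitespace character (captured); then one or more of any character except [a6qu] (non-capturing group).
The replacement refers to a captured group, so each match is rewritten using its own captured text.

'   <6whxc51e>'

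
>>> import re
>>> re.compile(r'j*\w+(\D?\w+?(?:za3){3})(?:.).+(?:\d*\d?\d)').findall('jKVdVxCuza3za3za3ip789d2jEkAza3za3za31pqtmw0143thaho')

This matches zero or more of a literal 'j'; then one or more of a word character; then optionally a non-digit, then one or more of a word character (lazy), then the literal 'za3' repeated 3 times (captured); then any character (non-capturing group); then one or more of any character; then zero or more of a digit, then optionally a digit, then a digit (non-capturing group).
With a single group, `findall` returns only what that group captured — 1 item.

['Aza3za3za3']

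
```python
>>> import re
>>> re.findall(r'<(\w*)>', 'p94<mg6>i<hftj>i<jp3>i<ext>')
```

Scanning left to right: at [3:8] match '<mg6>', group 1 = 'mg6'; at [9:15] match '<hftj>', group 1 = 'hftj'; at [16:21] match '<jp3>', group 1 = 'jp3'; at [22:27] match '<ext>', group 1 = 'ext'.
Because there's exactly one group, `findall` drops the full match and keeps group 1 from each hit.

['mg6', 'hftj', 'jp3', 'ext']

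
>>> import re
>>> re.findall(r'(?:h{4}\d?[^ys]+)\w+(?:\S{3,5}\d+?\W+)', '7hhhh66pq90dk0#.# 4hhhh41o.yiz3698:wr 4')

['hhhh66pq90dk0#.# 4hhhh41o.yiz3698:']

Pattern: exactly 4 of the literal 'h', then optionally a digit, then one or more of any character except [ys] (non-capturing group); then one or more of a word character; then 3 to 5 of a non-whitespace character, then one or more of a digit (lazy), then one or more of a non-word character (non-capturing group).
No capturing groups, so `findall` returns the 1 full match string.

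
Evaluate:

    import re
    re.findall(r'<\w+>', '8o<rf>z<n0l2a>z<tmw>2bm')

`findall` yields the raw match text (3 of them) because the pattern has no groups.

['<rf>', '<n0l2a>', '<tmw>']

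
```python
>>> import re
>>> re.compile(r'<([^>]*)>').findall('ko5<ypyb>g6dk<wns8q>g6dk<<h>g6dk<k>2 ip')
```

One capturing group, so `findall` returns just the captured substring from each match — 4 in all.

['ypyb', 'wns8q', '<h', 'k']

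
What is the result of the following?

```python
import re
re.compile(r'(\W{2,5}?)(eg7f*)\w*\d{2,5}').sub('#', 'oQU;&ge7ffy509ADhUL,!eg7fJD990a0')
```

'oQU;&ge7ffy509ADhUL#a0'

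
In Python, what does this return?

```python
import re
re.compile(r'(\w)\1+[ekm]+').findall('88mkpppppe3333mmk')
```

The backreference `\1` re-matches whatever the first group consumed, character for character.
Walking the string: at [0:4] match '88mk', group 1 = '8'; at [4:10] match 'pppppe', group 1 = 'p'; at [10:17] match '3333mmk', group 1 = '3'.
One capturing group, so `findall` returns just the captured substring from each match — 3 in all.

['8', 'p', '3']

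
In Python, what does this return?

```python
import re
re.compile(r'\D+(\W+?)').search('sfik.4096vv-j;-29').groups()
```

This matches one or more of a non-digit; then one or more of a non-word character (lazy) (captured).
`re.search` tries every starting position until one works.
The match spans [0:5] → 'sfik.'.
Captured: group 1 = '.'.

('.',)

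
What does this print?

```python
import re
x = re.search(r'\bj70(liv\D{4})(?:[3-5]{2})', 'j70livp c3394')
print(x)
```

None

Pattern: a word boundary (`\b`, zero-width); then the literal 'j7', then the literal '0'; then the literal 'liv', then exactly 4 of a non-digit (captured); then exactly 2 of a character in [3-5] (non-capturing group).
Here the pattern never matches, so the call returns None.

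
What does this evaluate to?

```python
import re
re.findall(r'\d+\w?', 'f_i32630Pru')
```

['32630P']

Since nothing is captured, `findall` lists the 1 matched substring directly.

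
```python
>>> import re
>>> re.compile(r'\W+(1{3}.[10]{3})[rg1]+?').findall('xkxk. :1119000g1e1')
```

Pattern: one or more of a non-word character; then exactly 3 of a literal '1', then any character, then exactly 3 of one of [10] (captured); then one or more of one of [rg1] (lazy).
Because there's exactly one group, `findall` drops the full match and keeps group 1 from the one hit.

['1119000']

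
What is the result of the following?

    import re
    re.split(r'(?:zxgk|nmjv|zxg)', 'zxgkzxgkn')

['', '', 'n']

Alternation isn't longest-match — the leftmost alternative that fits at this position is chosen.
`split` removes every match and returns the 3 fragments in between.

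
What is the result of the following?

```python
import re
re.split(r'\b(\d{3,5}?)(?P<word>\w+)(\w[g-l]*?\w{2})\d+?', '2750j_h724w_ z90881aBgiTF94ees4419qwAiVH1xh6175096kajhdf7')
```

['', '275', '0j_', 'h72', 'w_ z90881aBgiTF94ees4419qwAiVH1xh6175096kajhdf7']

Pattern: a word boundary (`\b`, zero-width); then 3 to 5 of a digit (lazy) (captured); then one or more of a word character (captured as 'word'); then a word character, then zero or more of a character in [g-l] (lazy), then exactly 2 of a word character (captured); then one or more of a digit (lazy).
A `+?`/`*?`/`{m,n}?` starts at its minimum and grows only as far as needed for what follows to match.
Matches to split on: at [0:10] → '2750j_h724'.
`re.split` interleaves the captured-group text with the surrounding fragments.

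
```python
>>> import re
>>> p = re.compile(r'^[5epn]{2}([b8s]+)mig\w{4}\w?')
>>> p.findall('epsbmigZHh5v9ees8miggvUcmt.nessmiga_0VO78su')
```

['sb']

This matches anchored at the start of the string; then exactly 2 of one of [5epn]; then one or more of one of [b8s] (captured); then the literal 'mig', then exactly 4 of a word character, then optionally a word character.
Matches: at [0:12] match 'epsbmigZHh5v', group 1 = 'sb'.
With a single group, `findall` returns only what that group captured — 1 item.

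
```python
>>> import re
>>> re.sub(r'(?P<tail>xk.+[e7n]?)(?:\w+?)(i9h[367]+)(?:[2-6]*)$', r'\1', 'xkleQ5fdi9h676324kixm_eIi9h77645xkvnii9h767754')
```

'xkleQ5fdi9h676324kixm_eIi9h77645xkvn'

The replacement refers to a captured group, so each match is rewritten using its own captured text.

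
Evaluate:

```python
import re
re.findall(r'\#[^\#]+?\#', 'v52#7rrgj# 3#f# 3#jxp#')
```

Since nothing is captured, `findall` lists the 3 matched substrings directly.

['#7rrgj#', '#f#', '#jxp#']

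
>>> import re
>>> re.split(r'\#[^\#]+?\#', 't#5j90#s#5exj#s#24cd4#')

['t', 's', 's', '']

Splitting on the pattern gives 4 pieces.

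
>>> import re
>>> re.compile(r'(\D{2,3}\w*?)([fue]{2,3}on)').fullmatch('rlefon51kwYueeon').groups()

Pattern: 2 to 3 of a non-digit, then zero or more of a word character (lazy) (captured); then 2 to 3 of one of [fue], then the literal 'on' (captured).
Because the quantifier is non-greedy, it stops expanding at the earliest point where the rest of the pattern can succeed.
`fullmatch` succeeds only if the pattern covers the string from start to end.
The match spans [0:16] → 'rlefon51kwYueeon'.
Captured: group 1 = 'rlefon51kwY', group 2 = 'ueeon'.

('rlefon51kwY', 'ueeon')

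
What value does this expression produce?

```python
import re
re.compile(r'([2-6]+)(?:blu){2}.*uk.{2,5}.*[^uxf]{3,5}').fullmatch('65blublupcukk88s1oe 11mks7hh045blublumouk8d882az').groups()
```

The match spans [0:48] → '65blublupcukk88s1oe 11mks7hh045blublumouk8d882az'.
Captured: group 1 = '65'.

('65',)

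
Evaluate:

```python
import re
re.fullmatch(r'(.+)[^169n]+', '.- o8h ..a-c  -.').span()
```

(0, 16)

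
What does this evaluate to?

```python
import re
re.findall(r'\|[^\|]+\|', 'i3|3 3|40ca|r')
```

Matches: at [2:7] → '|3 3|'.
Since nothing is captured, `findall` lists the 1 matched substring directly.

['|3 3|']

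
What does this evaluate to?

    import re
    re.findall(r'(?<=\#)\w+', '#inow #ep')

['inow', 'ep']

The positive lookaround only admits positions where the adjacent text matches; those characters stay outside the span.
Scanning left to right: at [1:5] → 'inow'; at [7:9] → 'ep'.
Since nothing is captured, `findall` lists the 2 matched substrings directly.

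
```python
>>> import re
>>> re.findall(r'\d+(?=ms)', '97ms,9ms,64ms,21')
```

['97', '9', '64']

The positive lookaround only admits positions where the adjacent text matches; those characters stay outside the span.
`findall` yields the raw match text (3 of them) because the pattern has no groups.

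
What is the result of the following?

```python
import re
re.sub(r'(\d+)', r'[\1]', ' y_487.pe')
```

The pattern matches one or more of a digit (captured).
The replacement refers to a captured group, so each match is rewritten using its own captured text.

' y_[487].pe'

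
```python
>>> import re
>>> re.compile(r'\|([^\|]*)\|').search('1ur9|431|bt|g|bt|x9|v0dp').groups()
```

('431',)

`re.search` scans for the first position where the pattern succeeds.
The match spans [4:9] → '|431|'.
Captured: group 1 = '431'.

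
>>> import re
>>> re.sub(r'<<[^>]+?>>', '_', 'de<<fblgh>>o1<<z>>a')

Matches: at [2:11] → '<<fblgh>>'; at [13:18] → '<<z>>'.
Each match is replaced by '_'.

'de_o1_a'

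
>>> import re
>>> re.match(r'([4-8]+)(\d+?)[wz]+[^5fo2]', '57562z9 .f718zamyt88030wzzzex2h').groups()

Pattern: one or more of a character in [4-8] (captured); then one or more of a digit (lazy) (captured); then one or more of one of [wz], then any character except [5fo2].
`re.match` only tries the pattern at the start of the string.
The match spans [0:7] → '57562z9'.
Captured: group 1 = '5756', group 2 = '2'.

('5756', '2')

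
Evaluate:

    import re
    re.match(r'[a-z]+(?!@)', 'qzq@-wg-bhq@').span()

`match` is anchored at position 0; if the pattern doesn't fit there, it returns None.
The match spans [0:2] → 'qz'.

(0, 2)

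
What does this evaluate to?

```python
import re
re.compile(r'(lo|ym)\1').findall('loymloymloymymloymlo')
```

After group 1 captures some text, `\1` only succeeds where that same text appears again.
With a single group, `findall` returns only what that group captured — 1 item.

['ym']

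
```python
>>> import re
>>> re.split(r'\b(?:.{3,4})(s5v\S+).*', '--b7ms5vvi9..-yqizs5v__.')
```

['--', 's5vvi9..-yqizs5v__.', '']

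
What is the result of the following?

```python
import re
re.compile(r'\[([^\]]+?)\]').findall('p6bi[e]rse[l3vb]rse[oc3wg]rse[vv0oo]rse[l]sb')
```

Matches: at [4:7] match '[e]', group 1 = 'e'; at [10:16] match '[l3vb]', group 1 = 'l3vb'; at [19:26] match '[oc3wg]', group 1 = 'oc3wg'; at [29:36] match '[vv0oo]', group 1 = 'vv0oo'; at [39:42] match '[l]', group 1 = 'l'.
Because there's exactly one group, `findall` drops the full match and keeps group 1 from each hit.

['e', 'l3vb', 'oc3wg', 'vv0oo', 'l']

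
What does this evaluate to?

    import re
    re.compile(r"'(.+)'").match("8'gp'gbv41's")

None

With `match`, the pattern is implicitly anchored at the beginning.
Here the string doesn't start with a match, so the call returns None.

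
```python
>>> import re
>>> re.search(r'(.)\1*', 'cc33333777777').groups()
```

('c',)

The backreference `\1` re-matches whatever the first group consumed, character for character.
`re.search` tries every starting position until one works.
The match spans [0:2] → 'cc'.
Captured: group 1 = 'c'.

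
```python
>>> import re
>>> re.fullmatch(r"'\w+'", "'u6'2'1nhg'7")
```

None

`re.fullmatch` requires the pattern to consume the entire string.
Here the pattern can't cover the whole string, so the call returns None.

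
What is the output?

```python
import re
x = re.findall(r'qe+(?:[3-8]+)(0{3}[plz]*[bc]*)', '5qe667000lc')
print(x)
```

['000lc']

This matches a literal 'q'; then one or more of a literal 'e'; then one or more of a character in [3-8] (non-capturing group); then exactly 3 of the literal '0', then zero or more of one of [plz], then zero or more of one of [bc] (captured).
Walking the string: at [1:11] match 'qe667000lc', group 1 = '000lc'.
Because there's exactly one group, `findall` drops the full match and keeps group 1 from the one hit.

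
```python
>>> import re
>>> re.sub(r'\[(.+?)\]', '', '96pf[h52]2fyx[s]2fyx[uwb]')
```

A `+?`/`*?`/`{m,n}?` starts at its minimum and grows only as far as needed for what follows to match.
Each match is replaced by ''.

'96pf2fyx2fyx'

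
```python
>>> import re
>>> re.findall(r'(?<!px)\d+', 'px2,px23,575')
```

['3', '575']

A negative assertion filters positions out without eating any characters.
Scanning left to right: at [7:8] → '3'; at [9:12] → '575'.
Since nothing is captured, `findall` lists the 2 matched substrings directly.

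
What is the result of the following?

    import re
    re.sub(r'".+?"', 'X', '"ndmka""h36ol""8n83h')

The `?` after the quantifier makes it lazy — it takes as little as possible before letting the rest of the pattern try.
Each match is replaced by 'X'.

'XX"8n83h'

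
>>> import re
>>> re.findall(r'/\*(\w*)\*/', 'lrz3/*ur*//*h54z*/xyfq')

['ur', 'h54z']

Because there's exactly one group, `findall` drops the full match and keeps group 1 from each hit.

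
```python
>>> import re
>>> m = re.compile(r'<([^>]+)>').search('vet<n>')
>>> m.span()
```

(3, 6)

The match spans [3:6] → '<n>'.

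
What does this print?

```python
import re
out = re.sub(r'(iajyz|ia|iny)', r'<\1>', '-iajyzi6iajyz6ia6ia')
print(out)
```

Alternation tries branches left to right and keeps the first one that lets the overall match succeed at that position.
`\1` in the replacement pulls in group 1's text for each match.

-<iajyz>i6<iajyz>6<ia>6<ia>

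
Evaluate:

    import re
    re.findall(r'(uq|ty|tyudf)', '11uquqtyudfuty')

['uq', 'uq', 'ty', 'ty']

The regex engine tests alternatives in the order written; an earlier branch that matches wins even if a later one would match more.
Walking the string: at [2:4] match 'uq', group 1 = 'uq'; at [4:6] match 'uq', group 1 = 'uq'; at [6:8] match 'ty', group 1 = 'ty'; at [12:14] match 'ty', group 1 = 'ty'.
One capturing group, so `findall` returns just the captured substring from each match — 4 in all.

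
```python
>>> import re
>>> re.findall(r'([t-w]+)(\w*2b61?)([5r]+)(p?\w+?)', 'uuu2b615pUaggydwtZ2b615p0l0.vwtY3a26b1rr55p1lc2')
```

[('uuu', '2b615pUaggydwtZ2b61', '5', 'p0')]

Pattern: one or more of a character in [t-w] (captured); then zero or more of a word character, then the literal '2b6', then optionally the literal '1' (captured); then one or more of one of [5r] (captured); then optionally the literal 'p', then one or more of a word character (lazy) (captured).
Matches: at [0:25] match 'uuu2b615pUaggydwtZ2b615p0', groups = ('uuu', '2b615pUaggydwtZ2b61', '5', 'p0').
4 groups means the one result is a tuple of 4 captured strings — 1 here.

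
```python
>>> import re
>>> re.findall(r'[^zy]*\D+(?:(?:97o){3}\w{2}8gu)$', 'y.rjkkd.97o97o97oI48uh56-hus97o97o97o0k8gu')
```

['.rjkkd.97o97o97oI48uh56-hus97o97o97o0k8gu']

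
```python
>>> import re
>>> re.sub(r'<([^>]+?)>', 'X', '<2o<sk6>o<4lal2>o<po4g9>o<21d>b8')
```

Each match is replaced by 'X'.

'XoXoXoXb8'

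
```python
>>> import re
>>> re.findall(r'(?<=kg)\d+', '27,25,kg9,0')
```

['9']

The `(?=…)`/`(?<=…)` assertion just peeks at neighbouring text; it doesn't advance the match position.
Walking the string: at [8:9] → '9'.
Since nothing is captured, `findall` lists the 1 matched substring directly.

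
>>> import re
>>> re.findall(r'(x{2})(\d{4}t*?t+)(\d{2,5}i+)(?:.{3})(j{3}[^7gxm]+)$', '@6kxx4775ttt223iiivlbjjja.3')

Pattern: exactly 2 of a literal 'x' (captured); then exactly 4 of a digit, then zero or more of the literal 't' (lazy), then one or more of a literal 't' (captured); then 2 to 5 of a digit, then one or more of the literal 'i' (captured); then exactly 3 of any character (non-capturing group); then exactly 3 of the literal 'j', then one or more of any character except [7gxm] (captured); then anchored at the end.
Matches: at [3:27] match 'xx4775ttt223iiivlbjjja.3', groups = ('xx', '4775ttt', '223iii', 'jjja.3').
With 4 capturing groups, `findall` returns a 4-tuple per match.

[('xx', '4775ttt', '223iii', 'jjja.3')]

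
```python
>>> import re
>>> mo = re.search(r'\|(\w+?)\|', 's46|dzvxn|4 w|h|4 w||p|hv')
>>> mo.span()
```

(3, 10)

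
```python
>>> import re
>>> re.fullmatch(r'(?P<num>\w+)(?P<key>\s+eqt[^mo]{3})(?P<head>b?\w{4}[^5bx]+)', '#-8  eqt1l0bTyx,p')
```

`re.fullmatch` is like wrapping the pattern in `^…$` (in single-line mode).
Here the string isn't matched end-to-end, so the call returns None.

None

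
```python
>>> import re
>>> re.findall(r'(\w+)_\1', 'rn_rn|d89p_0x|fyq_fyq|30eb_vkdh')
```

['rn', 'fyq']

`\1` has to match the exact text group 1 already captured.
With a single group, `findall` returns only what that group captured — 2 items.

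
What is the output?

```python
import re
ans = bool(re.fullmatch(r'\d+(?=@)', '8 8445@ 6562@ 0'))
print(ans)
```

Lookahead/lookbehind check context without consuming it, so the matched span excludes the asserted characters.
`re.fullmatch` is like wrapping the pattern in `^…$` (in single-line mode).
Here there's no way to consume every character, so the call returns None, and `bool(None)` is False.

False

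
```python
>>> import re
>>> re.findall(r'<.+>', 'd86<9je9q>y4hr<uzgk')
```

`findall` yields the raw match text (1 of them) because the pattern has no groups.

['<9je9q>']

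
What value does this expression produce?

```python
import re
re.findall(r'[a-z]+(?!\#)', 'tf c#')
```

A negative assertion filters positions out without eating any characters.
No capturing groups, so `findall` returns the 1 full match string.

['tf']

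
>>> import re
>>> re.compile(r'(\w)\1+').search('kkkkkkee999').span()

`\1` has to match the exact text group 1 already captured.
`re.search` scans for the first position where the pattern succeeds.
The match spans [0:6] → 'kkkkkk'.
Captured: group 1 = 'k'.

(0, 6)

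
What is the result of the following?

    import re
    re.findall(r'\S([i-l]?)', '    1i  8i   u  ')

['i', 'i', '']

`findall` collects group 1 from each match (3 total).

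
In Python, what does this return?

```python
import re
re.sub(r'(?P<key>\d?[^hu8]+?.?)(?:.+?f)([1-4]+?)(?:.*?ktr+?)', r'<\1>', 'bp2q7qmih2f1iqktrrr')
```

'<bp>rr'

A `+?`/`*?`/`{m,n}?` starts at its minimum and grows only as far as needed for what follows to match.
Each match is replaced using the text its own group 1 captured.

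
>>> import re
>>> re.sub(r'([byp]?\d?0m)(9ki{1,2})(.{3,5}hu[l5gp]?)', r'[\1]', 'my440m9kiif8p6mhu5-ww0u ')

Pattern: optionally one of [byp], then optionally a digit, then the literal '0m' (captured); then the literal '9k', then 1 to 2 of the literal 'i' (captured); then 3 to 5 of any character, then the literal 'hu', then optionally one of [l5gp] (captured).
Matches: at [3:18] → '40m9kiif8p6mhu5'.
Each match is replaced using the text its own group 1 captured.

'my4[40m]-ww0u '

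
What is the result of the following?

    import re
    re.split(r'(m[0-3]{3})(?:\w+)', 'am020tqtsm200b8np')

The pattern matches a literal 'm', then exactly 3 of a character in [0-3] (captured); then one or more of a word character (non-capturing group).
Matches to split on: at [1:17] → 'm020tqtsm200b8np'.
`re.split` interleaves the captured-group text with the surrounding fragments.

['a', 'm020', '']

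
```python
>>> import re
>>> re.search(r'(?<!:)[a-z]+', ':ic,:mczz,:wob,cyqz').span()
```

`(?!…)`/`(?<!…)` only lets a position through if the neighbouring text does NOT match; no characters are consumed.
Unlike `match`, `search` isn't anchored — it looks for the pattern anywhere in the string.
The match spans [2:3] → 'c'.

(2, 3)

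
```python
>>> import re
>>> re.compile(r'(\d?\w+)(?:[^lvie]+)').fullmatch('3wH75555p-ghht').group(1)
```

The pattern matches optionally a digit, then one or more of a word character (captured); then one or more of any character except [lvie] (non-capturing group).
For `fullmatch`, every character of the input must be accounted for by the pattern.
The match spans [0:14] → '3wH75555p-ghht'.
Captured: group 1 = '3wH75555p'.

'3wH75555p'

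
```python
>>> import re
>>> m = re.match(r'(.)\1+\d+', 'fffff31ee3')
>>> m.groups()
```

A backreference is literal: `\1` must see the identical characters the first group matched.
`match` is anchored at position 0; if the pattern doesn't fit there, it returns None.
The match spans [0:7] → 'fffff31'.
Captured: group 1 = 'f'.

('f',)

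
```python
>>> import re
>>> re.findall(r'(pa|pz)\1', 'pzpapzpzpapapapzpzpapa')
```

['pz', 'pa', 'pz', 'pa']

A backreference is literal: `\1` must see the identical characters the first group matched.
Walking the string: at [4:8] match 'pzpz', group 1 = 'pz'; at [8:12] match 'papa', group 1 = 'pa'; at [14:18] match 'pzpz', group 1 = 'pz'; at [18:22] match 'papa', group 1 = 'pa'.
One capturing group, so `findall` returns just the captured substring from each match — 4 in all.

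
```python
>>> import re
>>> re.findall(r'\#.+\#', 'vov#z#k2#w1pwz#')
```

Matches: at [3:15] → '#z#k2#w1pwz#'.
No capturing groups, so `findall` returns the 1 full match string.

['#z#k2#w1pwz#']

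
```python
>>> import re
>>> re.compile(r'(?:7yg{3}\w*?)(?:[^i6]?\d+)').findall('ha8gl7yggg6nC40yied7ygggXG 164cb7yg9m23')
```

['7yggg6', '7ygggXG 164']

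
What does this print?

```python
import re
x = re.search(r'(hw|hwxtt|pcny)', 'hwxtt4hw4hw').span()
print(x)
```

`|` is ordered: at each position the engine commits to the first alternative that works.
`search` walks the string left to right and returns the first match it finds.
The match spans [0:2] → 'hw'.
Captured: group 1 = 'hw'.

(0, 2)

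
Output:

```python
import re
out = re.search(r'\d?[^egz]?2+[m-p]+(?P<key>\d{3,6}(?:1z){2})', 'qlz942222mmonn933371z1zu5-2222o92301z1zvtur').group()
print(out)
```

The match spans [3:23] → '942222mmonn933371z1z'.

942222mmonn933371z1z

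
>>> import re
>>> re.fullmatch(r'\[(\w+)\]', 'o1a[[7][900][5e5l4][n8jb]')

None

`fullmatch` succeeds only if the pattern covers the string from start to end.
Here the string isn't matched end-to-end, so the call returns None.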